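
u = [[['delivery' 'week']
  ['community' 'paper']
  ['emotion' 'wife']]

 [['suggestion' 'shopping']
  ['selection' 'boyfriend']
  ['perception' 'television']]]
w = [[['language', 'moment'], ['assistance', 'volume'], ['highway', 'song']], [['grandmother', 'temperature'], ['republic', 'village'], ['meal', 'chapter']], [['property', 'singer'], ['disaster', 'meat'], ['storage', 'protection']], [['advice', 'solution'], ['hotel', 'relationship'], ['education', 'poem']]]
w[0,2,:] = ['highway', 'song']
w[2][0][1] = 'singer'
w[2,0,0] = 'property'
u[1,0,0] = 'suggestion'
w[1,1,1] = 'village'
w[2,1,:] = ['disaster', 'meat']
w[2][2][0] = 'storage'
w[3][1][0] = 'hotel'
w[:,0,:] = [['language', 'moment'], ['grandmother', 'temperature'], ['property', 'singer'], ['advice', 'solution']]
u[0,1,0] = 'community'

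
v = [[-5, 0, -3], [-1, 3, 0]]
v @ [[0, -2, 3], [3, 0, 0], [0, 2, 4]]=[[0, 4, -27], [9, 2, -3]]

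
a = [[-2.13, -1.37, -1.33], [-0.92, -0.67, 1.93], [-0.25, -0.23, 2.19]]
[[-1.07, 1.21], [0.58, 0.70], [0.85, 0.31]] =a@[[0.17, -0.38], [0.11, -0.35], [0.42, 0.06]]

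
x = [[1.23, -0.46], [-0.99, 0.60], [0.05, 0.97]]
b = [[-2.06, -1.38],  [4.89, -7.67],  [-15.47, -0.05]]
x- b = [[3.29, 0.92], [-5.88, 8.27], [15.52, 1.02]]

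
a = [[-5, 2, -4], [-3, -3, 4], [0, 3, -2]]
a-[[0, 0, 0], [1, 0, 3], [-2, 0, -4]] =[[-5, 2, -4], [-4, -3, 1], [2, 3, 2]]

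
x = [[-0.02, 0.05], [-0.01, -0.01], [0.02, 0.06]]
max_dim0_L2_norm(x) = 0.08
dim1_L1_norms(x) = [0.07, 0.02, 0.08]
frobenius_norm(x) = 0.08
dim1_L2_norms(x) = [0.05, 0.01, 0.06]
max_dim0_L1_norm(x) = 0.12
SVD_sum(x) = [[0.00, 0.05], [-0.0, -0.01], [0.00, 0.06]] + [[-0.02, 0.00], [-0.01, 0.00], [0.02, -0.00]]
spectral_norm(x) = 0.08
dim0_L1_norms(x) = [0.05, 0.12]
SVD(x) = [[0.62, 0.77],  [-0.13, 0.32],  [0.77, -0.56]] @ diag([0.07884749248149188, 0.029716543025410654]) @ [[0.06, 1.00], [-1.00, 0.06]]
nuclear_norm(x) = 0.11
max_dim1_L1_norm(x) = 0.08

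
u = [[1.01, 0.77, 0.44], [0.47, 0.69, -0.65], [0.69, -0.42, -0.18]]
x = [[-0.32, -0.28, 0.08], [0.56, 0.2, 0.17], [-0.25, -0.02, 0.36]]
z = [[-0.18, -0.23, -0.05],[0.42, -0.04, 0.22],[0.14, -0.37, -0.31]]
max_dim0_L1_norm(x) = 1.13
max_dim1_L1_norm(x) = 0.93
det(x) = 0.05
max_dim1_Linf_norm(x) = 0.56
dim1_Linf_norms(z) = [0.23, 0.42, 0.37]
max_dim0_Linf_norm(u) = 1.01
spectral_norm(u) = 1.53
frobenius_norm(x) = 0.87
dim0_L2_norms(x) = [0.69, 0.34, 0.41]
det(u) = -0.98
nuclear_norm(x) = 1.32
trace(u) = 1.52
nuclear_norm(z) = 1.21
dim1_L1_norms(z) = [0.46, 0.68, 0.82]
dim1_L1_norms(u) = [2.22, 1.81, 1.29]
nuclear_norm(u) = 3.13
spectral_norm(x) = 0.76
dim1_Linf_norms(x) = [0.32, 0.56, 0.36]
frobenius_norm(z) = 0.75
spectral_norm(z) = 0.54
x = z @ u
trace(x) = 0.24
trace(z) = -0.53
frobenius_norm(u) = 1.90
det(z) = -0.05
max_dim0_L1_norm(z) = 0.74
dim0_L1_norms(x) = [1.13, 0.5, 0.61]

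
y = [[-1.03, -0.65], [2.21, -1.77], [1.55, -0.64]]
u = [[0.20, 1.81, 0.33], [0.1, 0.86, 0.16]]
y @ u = [[-0.27, -2.42, -0.44], [0.26, 2.48, 0.45], [0.25, 2.26, 0.41]]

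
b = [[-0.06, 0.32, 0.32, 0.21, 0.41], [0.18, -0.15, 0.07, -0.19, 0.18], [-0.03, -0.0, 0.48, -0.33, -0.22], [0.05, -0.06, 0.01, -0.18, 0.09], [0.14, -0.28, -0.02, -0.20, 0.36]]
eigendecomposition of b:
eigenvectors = [[0.84+0.00j, -0.59+0.00j, (-0.84+0j), (-0.84-0j), -0.58+0.00j], [(-0.39+0j), (-0.24+0j), (-0.41+0.04j), -0.41-0.04j, 0.47+0.00j], [(-0.1+0j), (-0.77+0j), -0.25-0.20j, (-0.25+0.2j), -0.27+0.00j], [(-0.14+0j), -0.03+0.00j, -0.07-0.01j, (-0.07+0.01j), -0.57+0.00j], [-0.32+0.00j, 0.05+0.00j, -0.11-0.07j, -0.11+0.07j, (0.2+0j)]]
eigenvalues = [(-0.44+0j), (0.46+0j), (0.27+0.1j), (0.27-0.1j), (-0.11+0j)]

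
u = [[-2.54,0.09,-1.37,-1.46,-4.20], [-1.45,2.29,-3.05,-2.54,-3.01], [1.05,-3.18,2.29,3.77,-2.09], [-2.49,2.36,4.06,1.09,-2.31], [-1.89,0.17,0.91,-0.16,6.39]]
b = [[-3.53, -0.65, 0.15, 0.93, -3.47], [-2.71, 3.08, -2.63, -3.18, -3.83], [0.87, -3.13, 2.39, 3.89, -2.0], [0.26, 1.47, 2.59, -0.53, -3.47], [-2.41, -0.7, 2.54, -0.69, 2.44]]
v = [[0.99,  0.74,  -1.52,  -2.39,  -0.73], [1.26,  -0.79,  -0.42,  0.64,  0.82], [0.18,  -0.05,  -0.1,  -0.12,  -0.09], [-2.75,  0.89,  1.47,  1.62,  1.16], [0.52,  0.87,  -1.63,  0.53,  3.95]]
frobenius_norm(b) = 12.25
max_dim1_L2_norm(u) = 6.73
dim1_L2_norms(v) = [3.18, 1.86, 0.26, 3.81, 4.42]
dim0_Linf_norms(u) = [2.54, 3.18, 4.06, 3.77, 6.39]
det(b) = -245.88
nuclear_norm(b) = 23.55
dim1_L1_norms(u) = [9.66, 12.34, 12.38, 12.31, 9.52]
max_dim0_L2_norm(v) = 4.26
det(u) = 593.12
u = b + v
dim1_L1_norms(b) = [8.73, 15.43, 12.28, 8.32, 8.78]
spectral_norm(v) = 4.81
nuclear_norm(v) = 11.49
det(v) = -0.00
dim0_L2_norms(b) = [5.14, 4.73, 5.08, 5.18, 6.98]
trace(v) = 5.67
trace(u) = 9.52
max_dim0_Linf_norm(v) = 3.95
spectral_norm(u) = 9.03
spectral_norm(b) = 8.41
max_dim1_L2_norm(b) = 6.97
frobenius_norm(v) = 6.90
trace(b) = 3.85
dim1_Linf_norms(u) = [4.2, 3.05, 3.77, 4.06, 6.39]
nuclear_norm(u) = 25.24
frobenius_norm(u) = 13.24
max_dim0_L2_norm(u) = 8.79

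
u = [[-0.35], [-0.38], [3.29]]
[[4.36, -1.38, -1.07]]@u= [[-4.52]]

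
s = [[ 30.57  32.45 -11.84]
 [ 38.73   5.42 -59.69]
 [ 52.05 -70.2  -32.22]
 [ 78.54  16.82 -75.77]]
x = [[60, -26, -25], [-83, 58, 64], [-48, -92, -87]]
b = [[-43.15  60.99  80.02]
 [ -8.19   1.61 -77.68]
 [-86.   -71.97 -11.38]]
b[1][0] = -8.19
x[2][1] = -92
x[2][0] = -48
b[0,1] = 60.99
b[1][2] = -77.68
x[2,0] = -48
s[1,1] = 5.42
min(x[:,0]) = -83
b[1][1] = 1.61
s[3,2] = -75.77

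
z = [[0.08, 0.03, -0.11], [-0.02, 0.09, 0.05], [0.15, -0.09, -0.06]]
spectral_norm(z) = 0.22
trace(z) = 0.11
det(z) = 0.00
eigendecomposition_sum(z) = [[0.03+0.05j, (-0.01-0.04j), (-0.06-0j)], [(-0.02-0.01j), (0.01+0.01j), (0.02-0.01j)], [0.07-0.01j, -0.05-0.01j, -0.03+0.07j]] + [[(0.03-0.05j), -0.01+0.04j, -0.06+0.00j], [-0.02+0.01j, 0.01-0.01j, (0.02+0.01j)], [(0.07+0.01j), -0.05+0.01j, (-0.03-0.07j)]] + [[(0.01+0j), (0.06+0j), 0.01+0.00j], [0.02+0.00j, 0.07+0.00j, 0.01+0.00j], [0j, (0.02+0j), 0.00+0.00j]]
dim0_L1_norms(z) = [0.25, 0.21, 0.22]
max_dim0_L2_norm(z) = 0.17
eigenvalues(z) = [(0.01+0.13j), (0.01-0.13j), (0.09+0j)]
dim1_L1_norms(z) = [0.22, 0.16, 0.3]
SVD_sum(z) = [[0.08, -0.04, -0.06], [-0.06, 0.03, 0.04], [0.13, -0.07, -0.10]] + [[0.01, 0.08, -0.04], [0.01, 0.05, -0.02], [-0.0, -0.03, 0.01]] + [[-0.01,-0.00,-0.01], [0.03,0.01,0.03], [0.02,0.01,0.02]]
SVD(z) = [[-0.48, 0.83, 0.3],  [0.35, 0.49, -0.80],  [-0.81, -0.28, -0.52]] @ diag([0.2228145645406303, 0.1072450238395719, 0.058755209898517985]) @ [[-0.75,  0.4,  0.53], [0.14,  0.87,  -0.47], [-0.65,  -0.27,  -0.71]]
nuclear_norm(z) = 0.39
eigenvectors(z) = [[0.26+0.56j, (0.26-0.56j), (0.63+0j)], [(-0.18-0.15j), (-0.18+0.15j), 0.76+0.00j], [(0.76+0j), (0.76-0j), (0.18+0j)]]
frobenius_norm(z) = 0.25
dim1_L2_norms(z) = [0.14, 0.1, 0.18]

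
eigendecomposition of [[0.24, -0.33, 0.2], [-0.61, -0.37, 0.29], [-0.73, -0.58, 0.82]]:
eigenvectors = [[(-0.25+0j),  (0.21-0.35j),  0.21+0.35j],[(-0.8+0j),  0.18+0.21j,  0.18-0.21j],[-0.55+0.00j,  (0.87+0j),  0.87-0.00j]]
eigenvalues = [(-0.37+0j), (0.53+0.16j), (0.53-0.16j)]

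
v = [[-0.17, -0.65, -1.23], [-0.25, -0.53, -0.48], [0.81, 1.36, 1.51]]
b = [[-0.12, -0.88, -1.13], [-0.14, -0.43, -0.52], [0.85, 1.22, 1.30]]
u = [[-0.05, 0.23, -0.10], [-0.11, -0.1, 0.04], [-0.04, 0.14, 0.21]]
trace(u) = 0.06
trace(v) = 0.81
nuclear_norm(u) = 0.65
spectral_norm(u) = 0.29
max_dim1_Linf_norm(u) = 0.23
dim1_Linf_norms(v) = [1.23, 0.53, 1.51]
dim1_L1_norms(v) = [2.05, 1.26, 3.68]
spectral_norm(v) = 2.67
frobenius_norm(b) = 2.54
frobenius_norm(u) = 0.39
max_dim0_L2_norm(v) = 2.01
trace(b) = 0.75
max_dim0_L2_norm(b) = 1.8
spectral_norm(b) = 2.50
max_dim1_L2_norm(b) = 1.98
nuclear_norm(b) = 2.94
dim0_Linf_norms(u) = [0.11, 0.23, 0.21]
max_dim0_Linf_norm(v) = 1.51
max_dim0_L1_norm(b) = 2.95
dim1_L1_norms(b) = [2.13, 1.09, 3.37]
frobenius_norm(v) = 2.71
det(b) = -0.00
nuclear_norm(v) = 3.16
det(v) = -0.08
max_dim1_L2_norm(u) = 0.26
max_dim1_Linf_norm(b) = 1.3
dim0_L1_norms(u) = [0.2, 0.47, 0.35]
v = u + b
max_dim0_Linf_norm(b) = 1.3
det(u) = 0.01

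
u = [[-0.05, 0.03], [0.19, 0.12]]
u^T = [[-0.05, 0.19],[0.03, 0.12]]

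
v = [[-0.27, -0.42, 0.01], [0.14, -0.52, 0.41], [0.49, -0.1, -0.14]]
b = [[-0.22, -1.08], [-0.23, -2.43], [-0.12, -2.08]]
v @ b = [[0.15, 1.29], [0.04, 0.26], [-0.07, 0.01]]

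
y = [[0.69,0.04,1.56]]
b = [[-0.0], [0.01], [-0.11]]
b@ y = [[0.00, 0.0, 0.00], [0.01, 0.0, 0.02], [-0.08, -0.00, -0.17]]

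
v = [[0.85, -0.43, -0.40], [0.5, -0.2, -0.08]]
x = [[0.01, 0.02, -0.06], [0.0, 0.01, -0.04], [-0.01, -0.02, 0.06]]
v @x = [[0.01, 0.02, -0.06], [0.01, 0.01, -0.03]]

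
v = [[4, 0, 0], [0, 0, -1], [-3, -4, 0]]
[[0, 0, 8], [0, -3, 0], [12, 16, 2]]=v @ [[0, 0, 2], [-3, -4, -2], [0, 3, 0]]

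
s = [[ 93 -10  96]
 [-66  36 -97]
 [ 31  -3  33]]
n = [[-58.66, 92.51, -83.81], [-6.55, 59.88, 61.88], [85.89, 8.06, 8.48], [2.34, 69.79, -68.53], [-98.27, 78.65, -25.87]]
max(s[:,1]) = 36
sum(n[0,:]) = -49.959999999999994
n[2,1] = 8.06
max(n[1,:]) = 61.88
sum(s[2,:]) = 61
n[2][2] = 8.48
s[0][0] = 93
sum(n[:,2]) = -107.85000000000001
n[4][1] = 78.65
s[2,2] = 33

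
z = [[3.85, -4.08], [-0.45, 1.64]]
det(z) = 4.478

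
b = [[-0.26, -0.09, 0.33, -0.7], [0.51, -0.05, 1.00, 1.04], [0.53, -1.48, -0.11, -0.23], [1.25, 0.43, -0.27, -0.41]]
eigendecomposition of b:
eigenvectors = [[0.29-0.16j, (0.29+0.16j), -0.34-0.03j, -0.34+0.03j], [(-0.09-0.56j), -0.09+0.56j, 0.16-0.49j, (0.16+0.49j)], [0.68+0.00j, 0.68-0.00j, (0.59+0j), (0.59-0j)], [(-0.21-0.26j), -0.21+0.26j, (-0.04+0.52j), (-0.04-0.52j)]]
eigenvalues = [(0.38+1.17j), (0.38-1.17j), (-0.8+1.01j), (-0.8-1.01j)]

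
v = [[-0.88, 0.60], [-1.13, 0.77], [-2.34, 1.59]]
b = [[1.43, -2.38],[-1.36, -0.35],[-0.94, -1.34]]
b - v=[[2.31,-2.98], [-0.23,-1.12], [1.4,-2.93]]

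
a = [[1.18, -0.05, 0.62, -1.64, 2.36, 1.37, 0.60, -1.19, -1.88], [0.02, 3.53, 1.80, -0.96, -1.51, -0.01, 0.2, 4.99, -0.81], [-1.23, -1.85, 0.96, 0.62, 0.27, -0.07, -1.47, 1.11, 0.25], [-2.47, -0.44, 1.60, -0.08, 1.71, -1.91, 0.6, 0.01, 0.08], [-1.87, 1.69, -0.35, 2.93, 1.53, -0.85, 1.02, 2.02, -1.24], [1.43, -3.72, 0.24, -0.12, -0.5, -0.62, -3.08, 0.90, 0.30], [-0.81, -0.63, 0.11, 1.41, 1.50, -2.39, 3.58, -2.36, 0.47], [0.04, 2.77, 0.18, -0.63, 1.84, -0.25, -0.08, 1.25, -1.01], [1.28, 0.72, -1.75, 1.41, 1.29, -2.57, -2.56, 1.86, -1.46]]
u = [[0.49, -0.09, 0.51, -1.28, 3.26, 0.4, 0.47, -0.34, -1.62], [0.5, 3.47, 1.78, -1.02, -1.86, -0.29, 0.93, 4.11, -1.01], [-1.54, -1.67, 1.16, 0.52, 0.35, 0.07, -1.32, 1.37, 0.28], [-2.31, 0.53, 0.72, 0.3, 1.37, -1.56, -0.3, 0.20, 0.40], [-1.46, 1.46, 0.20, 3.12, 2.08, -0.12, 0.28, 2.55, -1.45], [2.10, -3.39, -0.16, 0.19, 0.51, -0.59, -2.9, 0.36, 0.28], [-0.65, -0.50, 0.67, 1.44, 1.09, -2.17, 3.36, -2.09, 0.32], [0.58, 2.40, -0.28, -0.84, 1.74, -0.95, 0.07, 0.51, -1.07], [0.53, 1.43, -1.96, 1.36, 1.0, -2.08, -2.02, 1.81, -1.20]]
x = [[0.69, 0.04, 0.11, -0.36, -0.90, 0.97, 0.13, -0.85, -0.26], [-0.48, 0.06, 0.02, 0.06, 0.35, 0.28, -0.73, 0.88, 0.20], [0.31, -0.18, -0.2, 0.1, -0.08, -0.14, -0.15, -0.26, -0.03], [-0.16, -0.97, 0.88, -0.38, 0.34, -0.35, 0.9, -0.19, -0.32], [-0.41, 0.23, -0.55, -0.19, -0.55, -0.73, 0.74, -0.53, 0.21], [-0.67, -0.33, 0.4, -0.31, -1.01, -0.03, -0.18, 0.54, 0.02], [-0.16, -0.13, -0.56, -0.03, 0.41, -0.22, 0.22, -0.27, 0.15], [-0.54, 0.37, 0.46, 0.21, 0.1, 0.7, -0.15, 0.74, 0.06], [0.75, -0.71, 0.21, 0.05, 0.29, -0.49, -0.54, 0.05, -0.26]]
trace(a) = 9.87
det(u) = -372.78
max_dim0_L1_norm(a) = 15.69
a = x + u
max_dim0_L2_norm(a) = 6.56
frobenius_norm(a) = 14.51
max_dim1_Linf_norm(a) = 4.99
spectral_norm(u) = 7.81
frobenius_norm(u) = 13.70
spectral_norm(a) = 8.26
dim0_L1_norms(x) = [4.17, 3.02, 3.39, 1.69, 4.03, 3.91, 3.74, 4.31, 1.51]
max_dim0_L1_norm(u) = 14.94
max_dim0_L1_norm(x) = 4.31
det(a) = 1543.96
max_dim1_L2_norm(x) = 1.78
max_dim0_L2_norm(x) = 1.67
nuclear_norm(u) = 34.62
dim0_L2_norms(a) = [4.1, 6.43, 3.22, 4.12, 4.55, 4.36, 5.73, 6.56, 3.04]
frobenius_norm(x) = 4.13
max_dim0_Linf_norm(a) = 4.99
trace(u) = 9.58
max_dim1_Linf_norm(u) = 4.11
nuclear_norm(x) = 9.74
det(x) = 0.00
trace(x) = 0.29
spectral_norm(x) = 2.32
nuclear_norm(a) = 35.83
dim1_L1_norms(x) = [4.31, 3.06, 1.45, 4.49, 4.14, 3.49, 2.15, 3.33, 3.35]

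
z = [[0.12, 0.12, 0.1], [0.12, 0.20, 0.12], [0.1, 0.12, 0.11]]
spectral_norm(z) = 0.38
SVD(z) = [[-0.52, 0.59, -0.62], [-0.69, -0.72, -0.1], [-0.5, 0.38, 0.78]] @ diag([0.3774072927084995, 0.03814411673243085, 0.01444859055906956]) @ [[-0.52,  -0.69,  -0.5], [0.59,  -0.72,  0.38], [-0.62,  -0.10,  0.78]]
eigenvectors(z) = [[-0.52, -0.62, 0.59], [-0.69, -0.10, -0.72], [-0.50, 0.78, 0.38]]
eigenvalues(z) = [0.38, 0.01, 0.04]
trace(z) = 0.43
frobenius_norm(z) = 0.38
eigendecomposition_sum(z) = [[0.1, 0.14, 0.1], [0.14, 0.18, 0.13], [0.1, 0.13, 0.1]] + [[0.01, 0.00, -0.01], [0.0, 0.0, -0.0], [-0.01, -0.00, 0.01]] + [[0.01, -0.02, 0.01], [-0.02, 0.02, -0.01], [0.01, -0.01, 0.01]]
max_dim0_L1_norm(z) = 0.44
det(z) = 0.00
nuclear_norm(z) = 0.43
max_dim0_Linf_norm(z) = 0.2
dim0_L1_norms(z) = [0.34, 0.44, 0.33]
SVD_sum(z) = [[0.10, 0.14, 0.1], [0.14, 0.18, 0.13], [0.1, 0.13, 0.1]] + [[0.01,-0.02,0.01], [-0.02,0.02,-0.01], [0.01,-0.01,0.01]] + [[0.01,0.0,-0.01],[0.0,0.00,-0.0],[-0.01,-0.0,0.01]]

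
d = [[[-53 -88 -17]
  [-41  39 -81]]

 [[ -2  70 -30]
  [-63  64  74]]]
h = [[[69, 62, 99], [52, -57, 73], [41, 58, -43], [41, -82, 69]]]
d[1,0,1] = 70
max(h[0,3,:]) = 69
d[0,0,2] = -17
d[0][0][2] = -17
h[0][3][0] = 41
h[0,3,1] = -82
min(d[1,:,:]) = -63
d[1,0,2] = -30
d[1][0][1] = 70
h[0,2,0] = 41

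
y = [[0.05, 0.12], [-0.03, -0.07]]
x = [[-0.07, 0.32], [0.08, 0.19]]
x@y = [[-0.01, -0.03], [-0.0, -0.0]]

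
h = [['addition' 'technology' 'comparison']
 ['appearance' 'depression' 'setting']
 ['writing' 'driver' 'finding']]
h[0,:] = ['addition', 'technology', 'comparison']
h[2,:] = ['writing', 'driver', 'finding']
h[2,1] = 'driver'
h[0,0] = 'addition'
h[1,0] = 'appearance'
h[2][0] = 'writing'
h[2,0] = 'writing'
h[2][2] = 'finding'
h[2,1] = 'driver'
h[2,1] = 'driver'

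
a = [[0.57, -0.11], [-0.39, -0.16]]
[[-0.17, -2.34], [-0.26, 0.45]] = a @[[0.01, -3.16], [1.61, 4.92]]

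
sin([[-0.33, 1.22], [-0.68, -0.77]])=[[-0.53, 1.18], [-0.66, -0.95]]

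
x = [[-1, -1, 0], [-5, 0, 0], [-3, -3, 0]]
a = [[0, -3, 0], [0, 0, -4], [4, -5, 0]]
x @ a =[[0, 3, 4], [0, 15, 0], [0, 9, 12]]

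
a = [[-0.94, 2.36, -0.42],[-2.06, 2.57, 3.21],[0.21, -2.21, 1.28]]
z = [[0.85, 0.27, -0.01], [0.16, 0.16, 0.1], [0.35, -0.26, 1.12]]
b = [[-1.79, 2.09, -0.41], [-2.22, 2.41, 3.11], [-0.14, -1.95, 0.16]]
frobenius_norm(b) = 5.66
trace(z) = 2.13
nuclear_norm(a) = 8.30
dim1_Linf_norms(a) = [2.36, 3.21, 2.21]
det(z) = 0.14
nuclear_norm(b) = 8.51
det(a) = -3.63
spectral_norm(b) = 5.03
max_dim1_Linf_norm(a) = 3.21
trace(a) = 2.91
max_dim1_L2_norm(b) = 4.52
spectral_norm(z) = 1.24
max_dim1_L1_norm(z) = 1.73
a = z + b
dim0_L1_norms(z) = [1.36, 0.69, 1.23]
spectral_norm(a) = 4.97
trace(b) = 0.78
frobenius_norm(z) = 1.52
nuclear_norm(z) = 2.23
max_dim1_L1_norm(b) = 7.74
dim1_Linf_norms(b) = [2.09, 3.11, 1.95]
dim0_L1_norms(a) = [3.21, 7.14, 4.91]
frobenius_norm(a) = 5.86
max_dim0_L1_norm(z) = 1.36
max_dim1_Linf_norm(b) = 3.11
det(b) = -13.63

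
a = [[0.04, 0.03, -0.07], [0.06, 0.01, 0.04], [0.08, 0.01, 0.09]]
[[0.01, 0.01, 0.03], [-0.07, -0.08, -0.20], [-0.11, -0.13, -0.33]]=a @ [[-0.63, -0.72, -1.85], [-0.32, -0.37, -0.94], [-0.66, -0.76, -1.93]]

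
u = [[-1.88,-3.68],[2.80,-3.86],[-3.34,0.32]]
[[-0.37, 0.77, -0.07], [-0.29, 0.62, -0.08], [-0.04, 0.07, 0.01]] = u @ [[0.02, -0.04, 0.0],  [0.09, -0.19, 0.02]]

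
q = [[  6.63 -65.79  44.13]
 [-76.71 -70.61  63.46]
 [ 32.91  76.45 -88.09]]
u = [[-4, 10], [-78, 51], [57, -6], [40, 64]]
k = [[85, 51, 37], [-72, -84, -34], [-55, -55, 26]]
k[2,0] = -55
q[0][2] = 44.13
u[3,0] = 40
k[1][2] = -34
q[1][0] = -76.71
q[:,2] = [44.13, 63.46, -88.09]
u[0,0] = -4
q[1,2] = 63.46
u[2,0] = 57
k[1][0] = -72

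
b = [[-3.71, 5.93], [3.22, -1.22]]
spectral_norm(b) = 7.55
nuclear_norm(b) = 9.48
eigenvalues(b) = [-7.01, 2.08]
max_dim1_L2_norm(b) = 6.99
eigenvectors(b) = [[-0.87, -0.72], [0.49, -0.70]]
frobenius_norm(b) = 7.80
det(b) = -14.57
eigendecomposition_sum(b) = [[-4.46, 4.57],[2.48, -2.54]] + [[0.75, 1.36], [0.74, 1.32]]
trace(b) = -4.93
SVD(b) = [[-0.92, 0.39], [0.39, 0.92]] @ diag([7.554248580038716, 1.9285041848497573]) @ [[0.62,-0.79], [0.79,0.62]]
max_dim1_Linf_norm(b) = 5.93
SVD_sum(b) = [[-4.3,5.46], [1.83,-2.32]] + [[0.59,0.47],[1.39,1.10]]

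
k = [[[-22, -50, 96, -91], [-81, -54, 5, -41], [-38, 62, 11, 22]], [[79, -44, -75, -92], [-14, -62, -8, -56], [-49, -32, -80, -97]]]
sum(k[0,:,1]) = -42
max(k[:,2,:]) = 62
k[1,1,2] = -8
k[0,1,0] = -81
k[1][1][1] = -62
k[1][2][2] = -80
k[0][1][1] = -54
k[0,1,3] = -41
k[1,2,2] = -80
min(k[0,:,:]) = -91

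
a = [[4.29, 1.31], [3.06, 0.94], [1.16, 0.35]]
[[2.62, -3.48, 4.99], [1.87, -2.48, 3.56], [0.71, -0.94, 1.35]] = a @ [[0.92, -0.68, 0.91], [-1.01, -0.43, 0.83]]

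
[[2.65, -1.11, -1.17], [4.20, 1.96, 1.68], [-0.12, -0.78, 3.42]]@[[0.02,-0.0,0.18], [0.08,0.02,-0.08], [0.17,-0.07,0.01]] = [[-0.23, 0.06, 0.55], [0.53, -0.08, 0.62], [0.52, -0.26, 0.08]]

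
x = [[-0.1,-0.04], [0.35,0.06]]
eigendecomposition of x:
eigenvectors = [[(0.22-0.24j), 0.22+0.24j], [-0.95+0.00j, (-0.95-0j)]]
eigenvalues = [(-0.02+0.09j), (-0.02-0.09j)]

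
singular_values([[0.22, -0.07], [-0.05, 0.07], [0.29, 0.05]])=[0.37, 0.11]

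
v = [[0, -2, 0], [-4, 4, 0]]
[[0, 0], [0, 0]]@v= [[0, 0, 0], [0, 0, 0]]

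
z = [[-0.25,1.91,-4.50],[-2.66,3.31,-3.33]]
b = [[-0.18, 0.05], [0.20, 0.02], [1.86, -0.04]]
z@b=[[-7.94, 0.21], [-5.05, 0.07]]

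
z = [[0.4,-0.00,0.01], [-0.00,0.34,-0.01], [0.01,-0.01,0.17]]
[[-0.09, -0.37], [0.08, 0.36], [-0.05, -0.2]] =z @ [[-0.21,  -0.91],[0.24,  1.04],[-0.25,  -1.06]]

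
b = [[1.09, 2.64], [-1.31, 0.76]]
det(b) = 4.287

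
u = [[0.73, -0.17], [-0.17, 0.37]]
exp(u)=[[2.1, -0.30],  [-0.3, 1.47]]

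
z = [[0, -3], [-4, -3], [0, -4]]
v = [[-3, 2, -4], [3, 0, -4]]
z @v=[[-9, 0, 12], [3, -8, 28], [-12, 0, 16]]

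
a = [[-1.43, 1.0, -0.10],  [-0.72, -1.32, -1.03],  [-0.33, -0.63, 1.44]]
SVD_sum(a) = [[0.05,  0.15,  0.2],[-0.32,  -1.03,  -1.34],[0.13,  0.41,  0.53]] + [[-1.03, 1.1, -0.6],  [0.04, -0.04, 0.02],  [0.48, -0.51, 0.28]] + [[-0.45, -0.25, 0.30], [-0.44, -0.25, 0.29], [-0.93, -0.53, 0.63]]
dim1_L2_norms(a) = [1.75, 1.82, 1.61]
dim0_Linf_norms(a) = [1.43, 1.32, 1.44]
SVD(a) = [[0.14, -0.91, -0.40], [-0.92, 0.03, -0.39], [0.36, 0.42, -0.83]] @ diag([1.8743474156275857, 1.789189282145099, 1.4972052224686152]) @ [[0.19, 0.60, 0.78], [0.63, -0.68, 0.37], [0.75, 0.43, -0.51]]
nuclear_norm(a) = 5.16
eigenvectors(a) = [[(-0.74+0j), -0.74-0.00j, (-0.13+0j)], [0.05-0.66j, (0.05+0.66j), (-0.3+0j)], [(-0.03-0.15j), -0.03+0.15j, (0.95+0j)]]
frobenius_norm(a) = 2.99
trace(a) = -1.31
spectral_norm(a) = 1.87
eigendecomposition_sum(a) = [[-0.72+0.47j, 0.48+0.77j, (0.05+0.3j)], [(-0.37-0.67j), -0.72+0.38j, (-0.27+0.03j)], [(-0.12-0.13j), -0.14+0.13j, -0.06+0.02j]] + [[-0.72-0.47j, (0.48-0.77j), (0.05-0.3j)], [(-0.37+0.67j), (-0.72-0.38j), (-0.27-0.03j)], [-0.12+0.13j, -0.14-0.13j, (-0.06-0.02j)]] + [[0.01+0.00j, 0.05-0.00j, (-0.21-0j)], [0.03+0.00j, (0.11-0j), (-0.49-0j)], [-0.08-0.00j, (-0.35+0j), 1.56+0.00j]]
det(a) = 5.02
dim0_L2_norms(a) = [1.63, 1.77, 1.77]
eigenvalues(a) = [(-1.49+0.87j), (-1.49-0.87j), (1.68+0j)]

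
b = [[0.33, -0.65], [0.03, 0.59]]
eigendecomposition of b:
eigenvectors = [[0.98+0.00j, (0.98-0j)], [-0.20-0.08j, -0.20+0.08j]]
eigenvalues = [(0.46+0.05j), (0.46-0.05j)]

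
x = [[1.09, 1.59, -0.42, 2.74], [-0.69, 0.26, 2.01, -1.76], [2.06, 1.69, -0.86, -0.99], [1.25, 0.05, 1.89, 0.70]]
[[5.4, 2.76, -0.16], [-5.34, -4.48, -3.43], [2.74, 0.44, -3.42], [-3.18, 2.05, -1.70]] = x @ [[-0.09, 1.78, -0.39], [1.27, -1.5, -1.52], [-2.01, -0.46, -0.91], [0.96, 1.1, 0.84]]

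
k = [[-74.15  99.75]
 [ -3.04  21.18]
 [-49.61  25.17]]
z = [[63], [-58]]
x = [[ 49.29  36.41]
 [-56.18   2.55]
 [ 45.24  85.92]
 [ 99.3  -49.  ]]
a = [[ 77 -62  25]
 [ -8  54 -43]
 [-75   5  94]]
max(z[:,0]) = 63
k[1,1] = 21.18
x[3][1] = -49.0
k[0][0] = -74.15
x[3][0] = 99.3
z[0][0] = 63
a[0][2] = 25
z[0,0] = 63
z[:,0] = [63, -58]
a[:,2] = [25, -43, 94]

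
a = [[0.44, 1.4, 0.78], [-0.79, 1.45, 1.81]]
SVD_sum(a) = [[-0.23, 1.02, 1.01], [-0.38, 1.68, 1.67]] + [[0.67, 0.38, -0.23],[-0.41, -0.23, 0.14]]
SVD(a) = [[-0.52,-0.86], [-0.86,0.52]] @ diag([2.806268641849617, 0.9431629285396586]) @ [[0.16, -0.70, -0.7], [-0.83, -0.47, 0.29]]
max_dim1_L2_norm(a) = 2.45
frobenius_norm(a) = 2.96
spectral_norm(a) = 2.81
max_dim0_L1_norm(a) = 2.85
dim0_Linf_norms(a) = [0.79, 1.45, 1.81]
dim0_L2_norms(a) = [0.9, 2.02, 1.97]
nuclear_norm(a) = 3.75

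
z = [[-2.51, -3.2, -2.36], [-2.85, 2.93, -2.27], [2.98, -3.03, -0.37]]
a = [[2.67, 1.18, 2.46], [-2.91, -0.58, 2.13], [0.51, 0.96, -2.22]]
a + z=[[0.16, -2.02, 0.1],[-5.76, 2.35, -0.14],[3.49, -2.07, -2.59]]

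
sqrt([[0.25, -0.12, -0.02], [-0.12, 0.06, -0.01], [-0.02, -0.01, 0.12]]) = [[(0.45+0j), -0.22+0.01j, -0.04+0.00j],[(-0.22+0.01j), (0.11+0.02j), (-0.04+0j)],[-0.04+0.00j, (-0.04+0j), (0.34+0j)]]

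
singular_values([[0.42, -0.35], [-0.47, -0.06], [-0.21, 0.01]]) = [0.69, 0.29]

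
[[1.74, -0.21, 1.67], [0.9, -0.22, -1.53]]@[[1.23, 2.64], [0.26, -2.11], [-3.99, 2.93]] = [[-4.58,9.93], [7.15,-1.64]]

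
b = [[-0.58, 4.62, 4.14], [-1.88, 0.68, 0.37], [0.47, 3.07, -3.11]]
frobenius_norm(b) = 7.89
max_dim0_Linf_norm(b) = 4.62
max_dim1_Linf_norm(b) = 4.62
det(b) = -49.54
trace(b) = -3.01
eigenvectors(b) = [[-0.84+0.00j,-0.84-0.00j,(-0.55+0j)], [-0.01-0.46j,-0.01+0.46j,(-0.26+0j)], [(-0.25-0.16j),(-0.25+0.16j),(0.8+0j)]]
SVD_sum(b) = [[-0.84,4.75,3.93], [-0.14,0.77,0.64], [-0.04,0.24,0.2]] + [[-0.03, -0.14, 0.16], [-0.01, -0.04, 0.05], [0.52, 2.83, -3.31]] + [[0.28, 0.01, 0.05], [-1.74, -0.05, -0.31], [-0.01, -0.00, -0.0]]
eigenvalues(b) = [(0.71+3.27j), (0.71-3.27j), (-4.43+0j)]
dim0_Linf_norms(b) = [1.88, 4.62, 4.14]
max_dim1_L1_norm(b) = 9.34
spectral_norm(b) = 6.31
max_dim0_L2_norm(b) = 5.59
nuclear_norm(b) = 12.49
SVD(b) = [[0.99, -0.05, 0.16], [0.16, -0.01, -0.99], [0.05, 1.00, -0.01]] @ diag([6.309114405340285, 4.389401260632575, 1.7889192249749202]) @ [[-0.13, 0.76, 0.63],[0.12, 0.65, -0.75],[0.98, 0.03, 0.18]]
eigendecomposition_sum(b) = [[0.04+1.44j,2.70-0.89j,(0.91+0.7j)],[(-0.78+0.05j),0.53+1.45j,(-0.36+0.5j)],[(-0.25+0.43j),0.96+0.24j,0.14+0.37j]] + [[0.04-1.44j, (2.7+0.89j), 0.91-0.70j], [-0.78-0.05j, (0.53-1.45j), -0.36-0.50j], [(-0.25-0.43j), (0.96-0.24j), (0.14-0.37j)]] + [[-0.67+0.00j, -0.79+0.00j, 2.32-0.00j],[-0.32+0.00j, (-0.37+0j), 1.10-0.00j],[(0.98-0j), 1.15-0.00j, -3.39+0.00j]]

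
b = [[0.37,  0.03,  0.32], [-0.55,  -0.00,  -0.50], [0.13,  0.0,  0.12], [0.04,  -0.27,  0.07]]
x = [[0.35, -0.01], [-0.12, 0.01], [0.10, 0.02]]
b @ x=[[0.16, 0.00], [-0.24, -0.00], [0.06, 0.0], [0.05, -0.0]]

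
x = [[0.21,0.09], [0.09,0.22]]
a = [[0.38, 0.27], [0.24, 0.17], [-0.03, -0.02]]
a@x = [[0.1, 0.09], [0.07, 0.06], [-0.01, -0.01]]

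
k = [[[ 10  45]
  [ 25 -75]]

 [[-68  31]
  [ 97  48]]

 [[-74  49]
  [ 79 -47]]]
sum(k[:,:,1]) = 51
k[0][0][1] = 45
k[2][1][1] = -47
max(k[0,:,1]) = 45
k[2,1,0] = 79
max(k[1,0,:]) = 31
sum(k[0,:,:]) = 5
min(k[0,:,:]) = -75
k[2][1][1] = -47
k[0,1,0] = 25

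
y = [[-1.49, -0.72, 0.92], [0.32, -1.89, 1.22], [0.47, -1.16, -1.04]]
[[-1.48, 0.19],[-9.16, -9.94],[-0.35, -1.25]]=y @[[-2.17, -3.38],  [2.36, 2.6],  [-3.28, -3.23]]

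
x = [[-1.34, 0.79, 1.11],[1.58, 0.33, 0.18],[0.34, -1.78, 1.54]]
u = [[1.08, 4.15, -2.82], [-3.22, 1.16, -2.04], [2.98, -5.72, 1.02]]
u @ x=[[4.15, 7.24, -2.4], [5.45, 1.47, -6.51], [-12.68, -1.35, 3.85]]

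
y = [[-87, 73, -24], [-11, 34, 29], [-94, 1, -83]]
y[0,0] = -87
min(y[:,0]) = -94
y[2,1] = 1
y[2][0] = -94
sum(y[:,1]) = 108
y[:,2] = [-24, 29, -83]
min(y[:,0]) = -94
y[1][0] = -11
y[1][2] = 29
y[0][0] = -87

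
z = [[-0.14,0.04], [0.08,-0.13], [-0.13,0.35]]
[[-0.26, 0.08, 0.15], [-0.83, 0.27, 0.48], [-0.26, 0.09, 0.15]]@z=[[0.02, 0.03], [0.08, 0.10], [0.02, 0.03]]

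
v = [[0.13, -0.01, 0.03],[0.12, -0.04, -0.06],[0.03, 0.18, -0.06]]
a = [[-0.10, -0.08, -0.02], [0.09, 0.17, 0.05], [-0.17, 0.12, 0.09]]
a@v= [[-0.02, 0.0, 0.0], [0.03, 0.0, -0.01], [-0.01, 0.01, -0.02]]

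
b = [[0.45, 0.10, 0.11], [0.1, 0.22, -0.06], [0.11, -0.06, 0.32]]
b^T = [[0.45, 0.10, 0.11], [0.1, 0.22, -0.06], [0.11, -0.06, 0.32]]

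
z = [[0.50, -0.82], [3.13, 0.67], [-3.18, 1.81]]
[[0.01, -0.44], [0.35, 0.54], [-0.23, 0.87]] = z @[[0.10, 0.05], [0.05, 0.57]]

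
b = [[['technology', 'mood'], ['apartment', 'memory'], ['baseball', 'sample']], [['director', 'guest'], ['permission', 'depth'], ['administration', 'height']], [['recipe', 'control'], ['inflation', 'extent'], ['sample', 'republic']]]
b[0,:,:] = [['technology', 'mood'], ['apartment', 'memory'], ['baseball', 'sample']]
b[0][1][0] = 'apartment'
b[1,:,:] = [['director', 'guest'], ['permission', 'depth'], ['administration', 'height']]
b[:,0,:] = [['technology', 'mood'], ['director', 'guest'], ['recipe', 'control']]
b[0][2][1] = 'sample'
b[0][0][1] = 'mood'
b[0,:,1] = ['mood', 'memory', 'sample']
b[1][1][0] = 'permission'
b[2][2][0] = 'sample'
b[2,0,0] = 'recipe'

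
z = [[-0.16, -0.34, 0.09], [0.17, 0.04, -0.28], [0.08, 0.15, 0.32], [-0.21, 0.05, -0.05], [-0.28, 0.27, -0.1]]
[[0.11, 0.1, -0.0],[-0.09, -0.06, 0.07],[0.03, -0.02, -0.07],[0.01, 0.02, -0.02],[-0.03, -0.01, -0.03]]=z @[[-0.16, -0.18, 0.1], [-0.19, -0.18, -0.10], [0.21, 0.08, -0.21]]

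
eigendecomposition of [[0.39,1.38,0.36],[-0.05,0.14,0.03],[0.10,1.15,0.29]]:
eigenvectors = [[0.06+0.00j, (-0.91+0j), (-0.91-0j)], [0.24+0.00j, 0.08-0.08j, 0.08+0.08j], [(-0.97+0j), -0.34-0.19j, (-0.34+0.19j)]]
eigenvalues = [0j, (0.41+0.19j), (0.41-0.19j)]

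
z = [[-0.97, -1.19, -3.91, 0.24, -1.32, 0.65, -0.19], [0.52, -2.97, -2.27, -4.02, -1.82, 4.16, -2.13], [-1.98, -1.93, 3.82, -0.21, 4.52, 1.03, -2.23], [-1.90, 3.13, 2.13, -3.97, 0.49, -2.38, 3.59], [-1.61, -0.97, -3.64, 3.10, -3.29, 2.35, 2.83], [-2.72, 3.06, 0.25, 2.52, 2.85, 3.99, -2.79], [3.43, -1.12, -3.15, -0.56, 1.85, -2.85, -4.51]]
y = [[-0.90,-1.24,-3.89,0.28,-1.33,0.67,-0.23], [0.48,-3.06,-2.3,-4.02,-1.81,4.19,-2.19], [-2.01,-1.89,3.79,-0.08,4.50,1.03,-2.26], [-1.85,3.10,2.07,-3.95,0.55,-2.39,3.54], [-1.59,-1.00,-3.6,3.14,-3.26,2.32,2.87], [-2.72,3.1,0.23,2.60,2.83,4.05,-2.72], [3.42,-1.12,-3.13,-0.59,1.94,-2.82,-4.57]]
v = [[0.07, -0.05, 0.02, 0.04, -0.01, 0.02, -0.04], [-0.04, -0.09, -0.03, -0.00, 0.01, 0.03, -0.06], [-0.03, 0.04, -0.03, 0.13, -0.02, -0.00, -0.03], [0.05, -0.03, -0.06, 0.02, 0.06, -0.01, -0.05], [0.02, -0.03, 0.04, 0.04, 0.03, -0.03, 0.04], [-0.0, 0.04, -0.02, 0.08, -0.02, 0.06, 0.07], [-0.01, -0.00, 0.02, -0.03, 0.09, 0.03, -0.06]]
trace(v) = 0.00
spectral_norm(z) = 10.27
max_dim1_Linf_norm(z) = 4.52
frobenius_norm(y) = 18.39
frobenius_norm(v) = 0.32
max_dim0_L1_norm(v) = 0.35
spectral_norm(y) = 10.24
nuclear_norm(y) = 42.58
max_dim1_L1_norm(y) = 18.25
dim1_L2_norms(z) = [4.46, 7.45, 6.98, 7.25, 7.12, 7.42, 7.43]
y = z + v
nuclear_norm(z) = 42.53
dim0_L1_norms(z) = [13.13, 14.37, 19.17, 14.62, 16.14, 17.41, 18.27]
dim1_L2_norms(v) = [0.11, 0.12, 0.15, 0.12, 0.09, 0.13, 0.12]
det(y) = 31283.62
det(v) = 0.00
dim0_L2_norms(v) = [0.1, 0.12, 0.09, 0.17, 0.12, 0.08, 0.14]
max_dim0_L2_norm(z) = 7.92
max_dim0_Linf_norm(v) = 0.13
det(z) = 29802.10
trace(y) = -7.90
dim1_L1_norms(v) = [0.25, 0.26, 0.28, 0.28, 0.23, 0.29, 0.24]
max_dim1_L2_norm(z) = 7.45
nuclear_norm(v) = 0.78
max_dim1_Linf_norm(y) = 4.57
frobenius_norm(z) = 18.37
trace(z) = -7.90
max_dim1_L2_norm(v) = 0.15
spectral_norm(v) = 0.19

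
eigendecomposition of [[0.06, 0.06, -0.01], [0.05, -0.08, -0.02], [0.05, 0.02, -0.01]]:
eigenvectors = [[-0.80, 0.25, 0.35], [-0.19, -0.08, -0.94], [-0.57, 0.96, 0.01]]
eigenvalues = [0.07, 0.0, -0.1]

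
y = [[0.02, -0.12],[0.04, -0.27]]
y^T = [[0.02, 0.04],[-0.12, -0.27]]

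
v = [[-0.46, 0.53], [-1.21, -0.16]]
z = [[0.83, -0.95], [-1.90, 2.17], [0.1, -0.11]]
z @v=[[0.77,0.59], [-1.75,-1.35], [0.09,0.07]]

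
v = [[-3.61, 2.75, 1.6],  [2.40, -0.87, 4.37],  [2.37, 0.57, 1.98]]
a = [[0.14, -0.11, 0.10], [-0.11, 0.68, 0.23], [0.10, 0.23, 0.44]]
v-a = [[-3.75, 2.86, 1.5], [2.51, -1.55, 4.14], [2.27, 0.34, 1.54]]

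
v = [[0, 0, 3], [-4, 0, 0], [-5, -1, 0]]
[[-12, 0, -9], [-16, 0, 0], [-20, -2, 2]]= v @ [[4, 0, 0], [0, 2, -2], [-4, 0, -3]]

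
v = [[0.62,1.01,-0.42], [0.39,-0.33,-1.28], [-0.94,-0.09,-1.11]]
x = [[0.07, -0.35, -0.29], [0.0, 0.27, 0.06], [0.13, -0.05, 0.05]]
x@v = [[0.18, 0.21, 0.74], [0.05, -0.09, -0.41], [0.01, 0.14, -0.05]]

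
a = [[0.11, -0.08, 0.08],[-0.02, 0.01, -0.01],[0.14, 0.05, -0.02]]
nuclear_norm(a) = 0.30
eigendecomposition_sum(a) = [[0.13, -0.05, 0.06], [-0.02, 0.01, -0.01], [0.09, -0.03, 0.04]] + [[-0.02,-0.03,0.02], [0.0,0.00,-0.00], [0.05,0.08,-0.06]] + [[-0.0, -0.00, -0.0], [0.0, 0.00, 0.00], [0.00, 0.00, 0.0]]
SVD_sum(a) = [[0.13, -0.02, 0.04], [-0.02, 0.00, -0.01], [0.12, -0.02, 0.03]] + [[-0.02, -0.06, 0.04],[0.0, 0.01, -0.0],[0.02, 0.07, -0.05]] + [[-0.0, 0.00, 0.0], [-0.0, 0.0, 0.0], [-0.0, 0.0, 0.00]]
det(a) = -0.00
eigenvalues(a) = [0.18, -0.08, 0.0]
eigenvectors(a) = [[-0.82, 0.39, -0.11], [0.13, -0.02, 0.63], [-0.55, -0.92, 0.77]]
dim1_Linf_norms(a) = [0.11, 0.02, 0.14]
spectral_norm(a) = 0.18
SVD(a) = [[-0.75, 0.65, -0.14], [0.13, -0.07, -0.99], [-0.65, -0.76, -0.03]] @ diag([0.18468819076578546, 0.11785498413259839, 0.0006891347950961386]) @ [[-0.95,0.15,-0.26], [-0.28,-0.77,0.58], [0.11,-0.62,-0.78]]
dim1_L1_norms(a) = [0.27, 0.04, 0.21]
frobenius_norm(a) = 0.22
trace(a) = 0.10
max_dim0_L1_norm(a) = 0.27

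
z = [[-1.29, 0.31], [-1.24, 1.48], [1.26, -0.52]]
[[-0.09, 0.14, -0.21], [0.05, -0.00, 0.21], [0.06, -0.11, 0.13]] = z @ [[0.1, -0.14, 0.25], [0.12, -0.12, 0.35]]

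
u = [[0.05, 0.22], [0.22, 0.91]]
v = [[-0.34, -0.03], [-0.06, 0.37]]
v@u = [[-0.02, -0.1], [0.08, 0.32]]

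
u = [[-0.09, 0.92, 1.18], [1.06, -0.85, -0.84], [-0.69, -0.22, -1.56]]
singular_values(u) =[2.39, 1.41, 0.29]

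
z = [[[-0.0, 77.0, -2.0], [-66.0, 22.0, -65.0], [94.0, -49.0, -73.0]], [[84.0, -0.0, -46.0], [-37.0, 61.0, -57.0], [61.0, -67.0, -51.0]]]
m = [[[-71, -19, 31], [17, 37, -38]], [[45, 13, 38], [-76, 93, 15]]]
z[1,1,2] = -57.0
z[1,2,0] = 61.0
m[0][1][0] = 17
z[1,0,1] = -0.0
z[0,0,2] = -2.0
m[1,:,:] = [[45, 13, 38], [-76, 93, 15]]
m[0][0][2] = 31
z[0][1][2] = -65.0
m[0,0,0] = -71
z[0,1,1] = 22.0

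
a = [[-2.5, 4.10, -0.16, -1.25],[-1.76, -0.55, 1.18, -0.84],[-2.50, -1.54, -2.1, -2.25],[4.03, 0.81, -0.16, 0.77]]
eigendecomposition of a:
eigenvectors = [[(-0.09+0.5j), -0.09-0.50j, (0.49-0.17j), 0.49+0.17j], [-0.30+0.22j, (-0.3-0.22j), (-0.1+0.07j), (-0.1-0.07j)], [-0.44-0.04j, (-0.44+0.04j), (0.35-0.42j), 0.35+0.42j], [0.64+0.00j, 0.64-0.00j, -0.64+0.00j, -0.64-0.00j]]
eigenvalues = [(-0.08+3.45j), (-0.08-3.45j), (-2.11+0.87j), (-2.11-0.87j)]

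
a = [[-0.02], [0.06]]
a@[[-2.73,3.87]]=[[0.05, -0.08], [-0.16, 0.23]]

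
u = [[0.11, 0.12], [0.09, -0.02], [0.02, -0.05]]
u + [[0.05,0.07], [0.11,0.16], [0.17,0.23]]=[[0.16, 0.19],[0.20, 0.14],[0.19, 0.18]]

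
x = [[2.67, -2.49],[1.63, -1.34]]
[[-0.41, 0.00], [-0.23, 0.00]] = x @ [[-0.05, -0.00], [0.11, 0.0]]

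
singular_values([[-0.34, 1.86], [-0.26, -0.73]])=[2.01, 0.36]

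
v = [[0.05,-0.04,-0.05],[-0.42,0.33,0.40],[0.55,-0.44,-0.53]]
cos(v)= [[1.00,-0.00,-0.0], [-0.03,1.03,0.03], [0.04,-0.03,0.96]]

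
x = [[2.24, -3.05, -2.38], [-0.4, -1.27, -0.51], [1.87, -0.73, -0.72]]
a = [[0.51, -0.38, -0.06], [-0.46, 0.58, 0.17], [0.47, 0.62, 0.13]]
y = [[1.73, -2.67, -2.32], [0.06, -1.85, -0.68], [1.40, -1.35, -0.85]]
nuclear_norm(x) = 6.62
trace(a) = 1.22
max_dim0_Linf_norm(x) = 3.05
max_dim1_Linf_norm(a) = 0.62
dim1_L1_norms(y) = [6.72, 2.59, 3.6]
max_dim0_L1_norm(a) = 1.58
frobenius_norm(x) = 5.15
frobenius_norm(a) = 1.27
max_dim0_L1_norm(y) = 5.87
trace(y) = -0.97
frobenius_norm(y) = 4.89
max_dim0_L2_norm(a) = 0.93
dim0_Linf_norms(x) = [2.24, 3.05, 2.38]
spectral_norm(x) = 4.92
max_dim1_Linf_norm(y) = 2.67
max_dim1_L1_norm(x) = 7.67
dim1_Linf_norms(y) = [2.67, 1.85, 1.4]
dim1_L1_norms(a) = [0.95, 1.21, 1.22]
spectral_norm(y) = 4.75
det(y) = -2.28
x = y + a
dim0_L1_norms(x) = [4.51, 5.05, 3.61]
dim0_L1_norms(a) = [1.44, 1.58, 0.36]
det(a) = -0.03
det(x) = -1.35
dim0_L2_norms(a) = [0.83, 0.93, 0.22]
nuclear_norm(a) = 1.82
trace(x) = 0.25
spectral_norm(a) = 1.00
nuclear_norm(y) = 6.26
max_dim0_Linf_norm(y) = 2.67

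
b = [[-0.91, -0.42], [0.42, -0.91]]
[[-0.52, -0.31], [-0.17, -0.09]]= b@[[0.40,0.24],[0.37,0.21]]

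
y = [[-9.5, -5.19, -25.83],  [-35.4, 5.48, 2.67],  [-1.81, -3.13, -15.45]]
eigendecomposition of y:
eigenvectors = [[-0.65, -0.11, -0.18], [-0.69, 0.99, -0.95], [-0.30, -0.12, 0.24]]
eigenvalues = [-26.74, 9.19, -1.91]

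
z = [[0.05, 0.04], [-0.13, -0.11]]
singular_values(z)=[0.18, 0.0]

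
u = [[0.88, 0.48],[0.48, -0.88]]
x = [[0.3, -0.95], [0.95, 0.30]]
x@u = [[-0.19,0.98], [0.98,0.19]]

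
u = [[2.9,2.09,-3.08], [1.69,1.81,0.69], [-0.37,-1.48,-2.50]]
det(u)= 3.777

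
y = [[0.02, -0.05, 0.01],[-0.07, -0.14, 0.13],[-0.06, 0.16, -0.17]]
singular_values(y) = [0.3, 0.09, 0.03]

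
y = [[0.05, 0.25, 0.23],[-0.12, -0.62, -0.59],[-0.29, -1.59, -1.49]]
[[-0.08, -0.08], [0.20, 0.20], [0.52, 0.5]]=y@[[0.1, -0.26],[-0.32, -0.12],[-0.03, -0.16]]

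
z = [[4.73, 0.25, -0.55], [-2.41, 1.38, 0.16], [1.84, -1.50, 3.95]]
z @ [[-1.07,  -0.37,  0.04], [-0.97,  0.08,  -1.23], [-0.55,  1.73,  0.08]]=[[-5.00, -2.68, -0.16], [1.15, 1.28, -1.78], [-2.69, 6.03, 2.23]]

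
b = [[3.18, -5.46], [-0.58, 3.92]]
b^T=[[3.18, -0.58], [-5.46, 3.92]]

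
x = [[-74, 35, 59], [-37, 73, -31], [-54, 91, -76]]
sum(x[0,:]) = 20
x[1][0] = -37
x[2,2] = -76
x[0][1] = 35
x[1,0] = -37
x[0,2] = 59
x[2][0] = -54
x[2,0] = -54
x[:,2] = [59, -31, -76]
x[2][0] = -54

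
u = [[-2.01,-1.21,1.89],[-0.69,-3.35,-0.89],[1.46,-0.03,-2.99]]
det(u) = -6.728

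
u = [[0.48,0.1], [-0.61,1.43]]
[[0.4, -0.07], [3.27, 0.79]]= u @ [[0.32, -0.24], [2.42, 0.45]]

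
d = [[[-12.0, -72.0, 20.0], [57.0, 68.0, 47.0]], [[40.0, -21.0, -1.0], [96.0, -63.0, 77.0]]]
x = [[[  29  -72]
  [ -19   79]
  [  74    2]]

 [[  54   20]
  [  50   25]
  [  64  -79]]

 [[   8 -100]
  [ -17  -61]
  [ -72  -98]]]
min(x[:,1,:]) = -61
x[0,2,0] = 74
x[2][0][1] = -100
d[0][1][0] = 57.0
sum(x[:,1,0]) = 14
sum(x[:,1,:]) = 57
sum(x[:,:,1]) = -284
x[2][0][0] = 8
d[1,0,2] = -1.0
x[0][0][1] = -72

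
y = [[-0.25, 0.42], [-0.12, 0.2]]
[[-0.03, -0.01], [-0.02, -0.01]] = y@[[0.12, 0.12], [-0.01, 0.04]]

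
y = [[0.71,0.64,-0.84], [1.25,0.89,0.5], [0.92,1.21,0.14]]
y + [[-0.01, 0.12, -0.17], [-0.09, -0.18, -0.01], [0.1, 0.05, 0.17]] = [[0.70, 0.76, -1.01], [1.16, 0.71, 0.49], [1.02, 1.26, 0.31]]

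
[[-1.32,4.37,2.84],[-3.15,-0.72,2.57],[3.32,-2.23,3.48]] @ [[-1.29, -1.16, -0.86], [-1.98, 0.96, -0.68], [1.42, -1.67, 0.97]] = [[-2.92,0.98,0.92],[9.14,-1.33,5.69],[5.07,-11.80,2.04]]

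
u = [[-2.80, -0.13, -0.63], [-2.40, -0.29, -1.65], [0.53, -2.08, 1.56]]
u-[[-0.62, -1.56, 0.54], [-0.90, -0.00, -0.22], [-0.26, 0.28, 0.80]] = [[-2.18,1.43,-1.17], [-1.5,-0.29,-1.43], [0.79,-2.36,0.76]]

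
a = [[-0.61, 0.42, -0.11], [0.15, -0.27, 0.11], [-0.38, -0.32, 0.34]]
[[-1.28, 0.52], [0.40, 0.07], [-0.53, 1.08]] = a@[[1.75, -1.6], [-0.54, -0.95], [-0.10, 0.48]]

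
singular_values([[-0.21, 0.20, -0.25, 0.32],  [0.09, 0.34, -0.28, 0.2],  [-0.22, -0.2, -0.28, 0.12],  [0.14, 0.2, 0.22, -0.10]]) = [0.7, 0.52, 0.18, 0.03]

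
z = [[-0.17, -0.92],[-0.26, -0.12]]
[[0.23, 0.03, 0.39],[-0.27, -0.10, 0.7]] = z@[[1.26, 0.44, -2.73], [-0.48, -0.11, 0.08]]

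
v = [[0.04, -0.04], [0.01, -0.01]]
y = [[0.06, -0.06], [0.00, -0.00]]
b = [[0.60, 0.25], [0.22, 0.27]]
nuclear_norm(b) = 0.87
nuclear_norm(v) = 0.06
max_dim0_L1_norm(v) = 0.05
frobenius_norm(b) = 0.74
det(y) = 0.00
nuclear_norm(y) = 0.08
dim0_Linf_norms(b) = [0.6, 0.27]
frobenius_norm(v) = 0.06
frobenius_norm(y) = 0.08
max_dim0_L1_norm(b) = 0.82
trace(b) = 0.87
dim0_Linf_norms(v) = [0.04, 0.04]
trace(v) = 0.03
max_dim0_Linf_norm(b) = 0.6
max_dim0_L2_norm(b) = 0.64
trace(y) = 0.06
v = b @ y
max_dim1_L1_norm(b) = 0.85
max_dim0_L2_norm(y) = 0.06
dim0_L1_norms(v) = [0.05, 0.05]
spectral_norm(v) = 0.06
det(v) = 0.00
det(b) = 0.11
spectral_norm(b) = 0.72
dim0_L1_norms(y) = [0.06, 0.06]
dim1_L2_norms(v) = [0.06, 0.01]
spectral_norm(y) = 0.08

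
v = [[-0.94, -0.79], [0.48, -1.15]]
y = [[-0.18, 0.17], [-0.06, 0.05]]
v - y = [[-0.76, -0.96], [0.54, -1.20]]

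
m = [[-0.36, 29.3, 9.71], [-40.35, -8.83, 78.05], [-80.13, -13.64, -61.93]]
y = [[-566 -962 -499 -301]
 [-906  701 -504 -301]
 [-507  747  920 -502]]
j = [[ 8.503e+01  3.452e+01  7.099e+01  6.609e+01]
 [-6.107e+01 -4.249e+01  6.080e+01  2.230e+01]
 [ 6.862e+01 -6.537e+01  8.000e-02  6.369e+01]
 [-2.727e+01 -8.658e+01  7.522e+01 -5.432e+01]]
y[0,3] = -301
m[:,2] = [9.71, 78.05, -61.93]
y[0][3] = -301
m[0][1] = 29.3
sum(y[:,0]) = -1979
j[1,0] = -61.07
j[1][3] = 22.3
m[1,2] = 78.05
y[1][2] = -504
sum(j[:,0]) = 65.31000000000002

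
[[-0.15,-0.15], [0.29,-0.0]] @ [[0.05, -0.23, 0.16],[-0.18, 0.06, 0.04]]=[[0.02, 0.03, -0.03], [0.01, -0.07, 0.05]]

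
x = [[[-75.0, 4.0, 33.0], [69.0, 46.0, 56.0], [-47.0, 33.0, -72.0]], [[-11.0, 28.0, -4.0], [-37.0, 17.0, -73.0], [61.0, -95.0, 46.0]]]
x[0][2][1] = 33.0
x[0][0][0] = -75.0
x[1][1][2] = -73.0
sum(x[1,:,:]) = -68.0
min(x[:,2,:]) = -95.0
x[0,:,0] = [-75.0, 69.0, -47.0]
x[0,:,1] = [4.0, 46.0, 33.0]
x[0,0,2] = 33.0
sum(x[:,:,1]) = 33.0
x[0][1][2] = 56.0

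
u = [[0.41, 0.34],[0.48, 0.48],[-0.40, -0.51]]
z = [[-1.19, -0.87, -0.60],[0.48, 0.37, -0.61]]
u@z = [[-0.32,-0.23,-0.45], [-0.34,-0.24,-0.58], [0.23,0.16,0.55]]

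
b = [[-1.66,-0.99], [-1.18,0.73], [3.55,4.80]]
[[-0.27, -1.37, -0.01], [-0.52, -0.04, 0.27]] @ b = [[2.03, -0.78],[1.87, 1.78]]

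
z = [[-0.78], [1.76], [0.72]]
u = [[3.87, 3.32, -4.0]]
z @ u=[[-3.02,  -2.59,  3.12], [6.81,  5.84,  -7.04], [2.79,  2.39,  -2.88]]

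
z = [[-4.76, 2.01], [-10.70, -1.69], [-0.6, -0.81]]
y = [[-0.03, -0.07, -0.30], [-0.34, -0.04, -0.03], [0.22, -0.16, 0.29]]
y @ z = [[1.07, 0.30], [2.06, -0.59], [0.49, 0.48]]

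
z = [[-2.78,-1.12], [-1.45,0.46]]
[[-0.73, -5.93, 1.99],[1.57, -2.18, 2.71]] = z @ [[-0.49, 1.78, -1.36],[1.87, 0.88, 1.6]]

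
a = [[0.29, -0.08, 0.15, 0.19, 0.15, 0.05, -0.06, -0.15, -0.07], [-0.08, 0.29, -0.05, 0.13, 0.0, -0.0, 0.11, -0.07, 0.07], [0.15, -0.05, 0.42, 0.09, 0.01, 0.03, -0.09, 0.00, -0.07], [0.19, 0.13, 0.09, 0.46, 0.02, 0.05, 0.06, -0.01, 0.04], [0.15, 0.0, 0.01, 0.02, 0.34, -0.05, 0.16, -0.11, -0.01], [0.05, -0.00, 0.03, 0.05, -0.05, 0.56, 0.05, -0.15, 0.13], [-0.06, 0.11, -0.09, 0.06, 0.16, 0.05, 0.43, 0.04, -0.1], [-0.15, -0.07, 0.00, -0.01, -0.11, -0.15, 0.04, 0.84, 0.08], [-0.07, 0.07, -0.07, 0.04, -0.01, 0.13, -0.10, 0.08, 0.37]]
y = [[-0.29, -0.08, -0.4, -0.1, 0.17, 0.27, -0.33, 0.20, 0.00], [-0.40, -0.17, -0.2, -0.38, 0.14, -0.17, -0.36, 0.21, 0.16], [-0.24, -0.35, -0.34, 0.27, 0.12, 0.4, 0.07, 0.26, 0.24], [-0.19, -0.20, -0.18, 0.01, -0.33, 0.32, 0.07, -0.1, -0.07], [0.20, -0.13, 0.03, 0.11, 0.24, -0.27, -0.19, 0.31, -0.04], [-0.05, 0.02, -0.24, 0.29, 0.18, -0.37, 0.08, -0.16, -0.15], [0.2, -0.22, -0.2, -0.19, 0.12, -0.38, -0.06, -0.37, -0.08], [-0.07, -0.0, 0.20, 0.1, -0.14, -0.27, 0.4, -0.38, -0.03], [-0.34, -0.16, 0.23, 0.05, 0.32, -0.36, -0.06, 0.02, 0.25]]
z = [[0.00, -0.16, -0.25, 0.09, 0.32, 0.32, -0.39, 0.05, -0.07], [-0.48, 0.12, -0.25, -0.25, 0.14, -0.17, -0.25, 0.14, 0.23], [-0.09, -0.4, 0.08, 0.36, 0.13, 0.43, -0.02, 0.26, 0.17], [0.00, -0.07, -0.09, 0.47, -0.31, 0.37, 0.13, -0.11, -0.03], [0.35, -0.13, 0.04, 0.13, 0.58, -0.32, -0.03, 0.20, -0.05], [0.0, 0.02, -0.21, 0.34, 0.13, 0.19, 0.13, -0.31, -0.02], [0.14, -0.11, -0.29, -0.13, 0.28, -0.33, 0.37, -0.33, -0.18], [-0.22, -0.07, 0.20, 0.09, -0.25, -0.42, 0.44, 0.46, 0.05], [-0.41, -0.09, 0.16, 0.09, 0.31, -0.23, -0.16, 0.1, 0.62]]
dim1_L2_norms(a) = [0.45, 0.36, 0.47, 0.53, 0.42, 0.6, 0.5, 0.88, 0.43]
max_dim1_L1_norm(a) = 1.45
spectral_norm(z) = 1.19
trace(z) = 2.89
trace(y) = -1.11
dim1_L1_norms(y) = [1.84, 2.19, 2.29, 1.47, 1.52, 1.54, 1.82, 1.59, 1.79]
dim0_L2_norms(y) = [0.74, 0.54, 0.73, 0.61, 0.63, 0.96, 0.68, 0.75, 0.43]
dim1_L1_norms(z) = [1.65, 2.03, 1.94, 1.58, 1.83, 1.35, 2.16, 2.2, 2.17]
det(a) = -0.00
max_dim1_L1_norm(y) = 2.29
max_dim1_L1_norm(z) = 2.2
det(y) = 0.00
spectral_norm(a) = 1.00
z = a + y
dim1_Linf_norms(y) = [0.4, 0.4, 0.4, 0.33, 0.31, 0.37, 0.38, 0.4, 0.36]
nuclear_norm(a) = 4.00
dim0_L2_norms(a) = [0.45, 0.36, 0.47, 0.53, 0.42, 0.6, 0.5, 0.88, 0.43]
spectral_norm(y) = 1.24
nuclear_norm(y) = 5.17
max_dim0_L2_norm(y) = 0.96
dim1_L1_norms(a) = [1.19, 0.8, 0.91, 1.05, 0.85, 1.07, 1.1, 1.45, 0.94]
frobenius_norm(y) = 2.07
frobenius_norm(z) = 2.28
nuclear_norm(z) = 5.77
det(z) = 0.00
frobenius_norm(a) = 1.61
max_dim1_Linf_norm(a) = 0.84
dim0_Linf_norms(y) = [0.4, 0.35, 0.4, 0.38, 0.33, 0.4, 0.4, 0.38, 0.25]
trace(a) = 4.00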